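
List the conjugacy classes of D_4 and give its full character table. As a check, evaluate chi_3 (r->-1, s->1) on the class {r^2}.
Conjugacy classes: {e} of size 1, {r^2} of size 1, {r^1, r^3} of size 2, {s, sr^2, ...} of size 2, {sr, sr^3, ...} of size 2.
Character table:
  irrep \ class              {e} (size 1)  {r^2} (size 1)  {r^1, r^3} (size 2)  {s, sr^2, ...} (size 2)  {sr, sr^3, ...} (size 2)
  chi_1 (triv)               1             1               1                    1                        1                       
  chi_2 (sign: r->1, s->-1)  1             1               1                    -1                       -1                      
  chi_3 (r->-1, s->1)        1             1               -1                   1                        -1                      
  chi_4 (r->-1, s->-1)       1             1               -1                   -1                       1                       
  chi_5 (2d, j=1)            2             -2              0                    0                        0                       

Spot check: chi_3 (r->-1, s->1) on {r^2} = 1.

Why: D_4 has order 2*4 = 8 with 5 conjugacy classes, hence 5 irreducibles. Sum of squared dims 1 + 1 + 1 + 1 + 4 = 8 = |G|. Linear characters come from the abelianisation; the 2-dimensional irreps have character r^k -> 2*cos(2*pi*j*k/4), reflections -> 0.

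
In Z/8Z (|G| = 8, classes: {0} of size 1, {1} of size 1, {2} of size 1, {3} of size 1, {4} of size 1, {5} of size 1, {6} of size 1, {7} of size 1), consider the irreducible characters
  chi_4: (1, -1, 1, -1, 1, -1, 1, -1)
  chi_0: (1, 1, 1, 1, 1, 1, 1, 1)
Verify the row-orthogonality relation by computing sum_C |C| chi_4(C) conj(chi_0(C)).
Sum = 0; so <chi_4, chi_0> = 0 (distinct irreducibles are orthogonal).

Reasoning: Compute term by term over conjugacy classes (|C| * chi_4(C) * conj(chi_0(C))):
  1*(1)*conj(1) + 1*(-1)*conj(1) + 1*(1)*conj(1) + 1*(-1)*conj(1) + 1*(1)*conj(1) + 1*(-1)*conj(1) + 1*(1)*conj(1) + 1*(-1)*conj(1)
  = (1) + (-1) + (1) + (-1) + (1) + (-1) + (1) + (-1)
  = 0.
(Exp terms are combined using exp(i*s)*conj(exp(i*t)) = exp(i*(s-t)), and sums of them are collapsed using the identity that for every m > 1 the m distinct m-th roots of unity sum to 0, e.g. 1 + exp(2*I*pi/3) + exp(-2*I*pi/3) = 0.)
Dividing by |G| = 8 gives 0/8 = 0, matching the row-orthogonality relation <chi_4, chi_0> = [chi_4 = chi_0].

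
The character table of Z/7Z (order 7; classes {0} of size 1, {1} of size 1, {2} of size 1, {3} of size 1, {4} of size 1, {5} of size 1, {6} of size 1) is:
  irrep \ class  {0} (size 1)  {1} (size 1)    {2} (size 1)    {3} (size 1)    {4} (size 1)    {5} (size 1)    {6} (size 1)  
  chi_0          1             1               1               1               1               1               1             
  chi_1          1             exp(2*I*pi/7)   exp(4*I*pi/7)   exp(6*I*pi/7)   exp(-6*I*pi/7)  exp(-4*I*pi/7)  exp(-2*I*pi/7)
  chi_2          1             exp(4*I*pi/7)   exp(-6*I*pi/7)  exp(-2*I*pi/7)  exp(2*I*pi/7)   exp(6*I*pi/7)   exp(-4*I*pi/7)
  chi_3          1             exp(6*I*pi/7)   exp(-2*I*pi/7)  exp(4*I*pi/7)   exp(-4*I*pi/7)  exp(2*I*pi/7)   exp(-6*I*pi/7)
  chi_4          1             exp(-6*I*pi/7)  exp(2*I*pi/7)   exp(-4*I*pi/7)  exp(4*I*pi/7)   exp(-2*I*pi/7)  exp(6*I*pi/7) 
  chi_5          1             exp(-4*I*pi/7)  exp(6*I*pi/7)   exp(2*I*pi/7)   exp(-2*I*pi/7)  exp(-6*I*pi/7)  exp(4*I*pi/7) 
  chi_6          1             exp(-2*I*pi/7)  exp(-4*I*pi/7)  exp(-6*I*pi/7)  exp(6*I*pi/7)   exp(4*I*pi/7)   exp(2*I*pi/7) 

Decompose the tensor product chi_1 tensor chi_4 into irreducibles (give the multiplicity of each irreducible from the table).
chi_1 tensor chi_4 = chi_5 (all other irreducibles have multiplicity 0).

Reasoning: The character of a tensor product is the pointwise product (chi_1 * chi_4)(C) = chi_1(C) * chi_4(C):
  {0}: (1)*(1), {1}: (exp(2*I*pi/7))*(exp(-6*I*pi/7)), {2}: (exp(4*I*pi/7))*(exp(2*I*pi/7)), {3}: (exp(6*I*pi/7))*(exp(-4*I*pi/7)), {4}: (exp(-6*I*pi/7))*(exp(4*I*pi/7)), {5}: (exp(-4*I*pi/7))*(exp(-2*I*pi/7)), {6}: (exp(-2*I*pi/7))*(exp(6*I*pi/7))
so (chi_1 * chi_4) takes values
  {0} -> 1, {1} -> exp(-4*I*pi/7), {2} -> exp(6*I*pi/7), {3} -> exp(2*I*pi/7), {4} -> exp(-2*I*pi/7), {5} -> exp(-6*I*pi/7), {6} -> exp(4*I*pi/7).
Now take the inner product of this character with each irreducible chi from the table, <chi_1*chi_4, chi> = (1/7) sum_C |C| (chi_1*chi_4)(C) conj(chi(C)):
  <chi_1*chi_4, chi_0> = (1/7)[1*(1)*conj(1) + 1*(exp(-4*I*pi/7))*conj(1) + 1*(exp(6*I*pi/7))*conj(1) + 1*(exp(2*I*pi/7))*conj(1) + 1*(exp(-2*I*pi/7))*conj(1) + 1*(exp(-6*I*pi/7))*conj(1) + 1*(exp(4*I*pi/7))*conj(1)]
      = (1/7)[(1) + (exp(-4*I*pi/7)) + (exp(6*I*pi/7)) + (exp(2*I*pi/7)) + (exp(-2*I*pi/7)) + (exp(-6*I*pi/7)) + (exp(4*I*pi/7))] = 0/7 = 0
  <chi_1*chi_4, chi_1> = (1/7)[1*(1)*conj(1) + 1*(exp(-4*I*pi/7))*conj(exp(2*I*pi/7)) + 1*(exp(6*I*pi/7))*conj(exp(4*I*pi/7)) + 1*(exp(2*I*pi/7))*conj(exp(6*I*pi/7)) + 1*(exp(-2*I*pi/7))*conj(exp(-6*I*pi/7)) + 1*(exp(-6*I*pi/7))*conj(exp(-4*I*pi/7)) + 1*(exp(4*I*pi/7))*conj(exp(-2*I*pi/7))]
      = (1/7)[(1) + (exp(-6*I*pi/7)) + (exp(2*I*pi/7)) + (exp(-4*I*pi/7)) + (exp(4*I*pi/7)) + (exp(-2*I*pi/7)) + (exp(6*I*pi/7))] = 0/7 = 0
  <chi_1*chi_4, chi_2> = (1/7)[1*(1)*conj(1) + 1*(exp(-4*I*pi/7))*conj(exp(4*I*pi/7)) + 1*(exp(6*I*pi/7))*conj(exp(-6*I*pi/7)) + 1*(exp(2*I*pi/7))*conj(exp(-2*I*pi/7)) + 1*(exp(-2*I*pi/7))*conj(exp(2*I*pi/7)) + 1*(exp(-6*I*pi/7))*conj(exp(6*I*pi/7)) + 1*(exp(4*I*pi/7))*conj(exp(-4*I*pi/7))]
      = (1/7)[(1) + (exp(6*I*pi/7)) + (exp(-2*I*pi/7)) + (exp(4*I*pi/7)) + (exp(-4*I*pi/7)) + (exp(2*I*pi/7)) + (exp(-6*I*pi/7))] = 0/7 = 0
  <chi_1*chi_4, chi_3> = (1/7)[1*(1)*conj(1) + 1*(exp(-4*I*pi/7))*conj(exp(6*I*pi/7)) + 1*(exp(6*I*pi/7))*conj(exp(-2*I*pi/7)) + 1*(exp(2*I*pi/7))*conj(exp(4*I*pi/7)) + 1*(exp(-2*I*pi/7))*conj(exp(-4*I*pi/7)) + 1*(exp(-6*I*pi/7))*conj(exp(2*I*pi/7)) + 1*(exp(4*I*pi/7))*conj(exp(-6*I*pi/7))]
      = (1/7)[(1) + (exp(4*I*pi/7)) + (exp(-6*I*pi/7)) + (exp(-2*I*pi/7)) + (exp(2*I*pi/7)) + (exp(6*I*pi/7)) + (exp(-4*I*pi/7))] = 0/7 = 0
  <chi_1*chi_4, chi_4> = (1/7)[1*(1)*conj(1) + 1*(exp(-4*I*pi/7))*conj(exp(-6*I*pi/7)) + 1*(exp(6*I*pi/7))*conj(exp(2*I*pi/7)) + 1*(exp(2*I*pi/7))*conj(exp(-4*I*pi/7)) + 1*(exp(-2*I*pi/7))*conj(exp(4*I*pi/7)) + 1*(exp(-6*I*pi/7))*conj(exp(-2*I*pi/7)) + 1*(exp(4*I*pi/7))*conj(exp(6*I*pi/7))]
      = (1/7)[(1) + (exp(2*I*pi/7)) + (exp(4*I*pi/7)) + (exp(6*I*pi/7)) + (exp(-6*I*pi/7)) + (exp(-4*I*pi/7)) + (exp(-2*I*pi/7))] = 0/7 = 0
  <chi_1*chi_4, chi_5> = (1/7)[1*(1)*conj(1) + 1*(exp(-4*I*pi/7))*conj(exp(-4*I*pi/7)) + 1*(exp(6*I*pi/7))*conj(exp(6*I*pi/7)) + 1*(exp(2*I*pi/7))*conj(exp(2*I*pi/7)) + 1*(exp(-2*I*pi/7))*conj(exp(-2*I*pi/7)) + 1*(exp(-6*I*pi/7))*conj(exp(-6*I*pi/7)) + 1*(exp(4*I*pi/7))*conj(exp(4*I*pi/7))]
      = (1/7)[(1) + (1) + (1) + (1) + (1) + (1) + (1)] = 7/7 = 1
  <chi_1*chi_4, chi_6> = (1/7)[1*(1)*conj(1) + 1*(exp(-4*I*pi/7))*conj(exp(-2*I*pi/7)) + 1*(exp(6*I*pi/7))*conj(exp(-4*I*pi/7)) + 1*(exp(2*I*pi/7))*conj(exp(-6*I*pi/7)) + 1*(exp(-2*I*pi/7))*conj(exp(6*I*pi/7)) + 1*(exp(-6*I*pi/7))*conj(exp(4*I*pi/7)) + 1*(exp(4*I*pi/7))*conj(exp(2*I*pi/7))]
      = (1/7)[(1) + (exp(-2*I*pi/7)) + (exp(-4*I*pi/7)) + (exp(-6*I*pi/7)) + (exp(6*I*pi/7)) + (exp(4*I*pi/7)) + (exp(2*I*pi/7))] = 0/7 = 0
(Exp terms are combined using exp(i*s)*conj(exp(i*t)) = exp(i*(s-t)), and sums of them are collapsed using the identity that for every m > 1 the m distinct m-th roots of unity sum to 0, e.g. 1 + exp(2*I*pi/3) + exp(-2*I*pi/3) = 0.)
Hence the multiplicities are chi_5: 1. Dimension check: dim(chi_1)*dim(chi_4) = 1*1 = 1 and sum (mult * dim) = 1*1 = 1.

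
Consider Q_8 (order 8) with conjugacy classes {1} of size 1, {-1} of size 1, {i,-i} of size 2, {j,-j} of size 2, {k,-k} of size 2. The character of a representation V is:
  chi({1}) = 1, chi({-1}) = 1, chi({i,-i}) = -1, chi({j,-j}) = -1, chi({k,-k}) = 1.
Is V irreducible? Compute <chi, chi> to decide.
Irreducible: <chi, chi> = 1.

Derivation: <chi, chi> = (1/|G|) sum_C |C| * |chi(C)|^2 = (1/8)[1*|1|^2 + 1*|1|^2 + 2*|-1|^2 + 2*|-1|^2 + 2*|1|^2]
  = (1/8)[(1) + (1) + (2) + (2) + (2)] = 8/8 = 1.
A character is irreducible iff <chi, chi> = 1, so this representation is irreducible.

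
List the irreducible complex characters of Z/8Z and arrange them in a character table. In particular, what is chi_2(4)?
Character table of Z/8Z (irreps indexed chi_0,...,chi_7 with chi_k(m) = zeta_8^(k*m), zeta_8 = exp(2*pi*i/8)):
  irrep \ class  {0} (size 1)  {1} (size 1)    {2} (size 1)  {3} (size 1)    {4} (size 1)  {5} (size 1)    {6} (size 1)  {7} (size 1)  
  chi_0          1             1               1             1               1             1               1             1             
  chi_1          1             exp(I*pi/4)     I             exp(3*I*pi/4)   -1            exp(-3*I*pi/4)  -I            exp(-I*pi/4)  
  chi_2          1             I               -1            -I              1             I               -1            -I            
  chi_3          1             exp(3*I*pi/4)   -I            exp(I*pi/4)     -1            exp(-I*pi/4)    I             exp(-3*I*pi/4)
  chi_4          1             -1              1             -1              1             -1              1             -1            
  chi_5          1             exp(-3*I*pi/4)  I             exp(-I*pi/4)    -1            exp(I*pi/4)     -I            exp(3*I*pi/4) 
  chi_6          1             -I              -1            I               1             -I              -1            I             
  chi_7          1             exp(-I*pi/4)    -I            exp(-3*I*pi/4)  -1            exp(3*I*pi/4)   I             exp(I*pi/4)   

Spot check: chi_2(4) = zeta_8^(2*4) = zeta_8^8 = 1.

Explanation: Z/8Z is abelian, so all 8 irreducible complex representations are 1-dimensional. They are given by chi_k(m) = zeta_8^(k*m) for k = 0,...,7. Row orthogonality: sum_m chi_k(m) conj(chi_l(m)) = 8 * [k = l].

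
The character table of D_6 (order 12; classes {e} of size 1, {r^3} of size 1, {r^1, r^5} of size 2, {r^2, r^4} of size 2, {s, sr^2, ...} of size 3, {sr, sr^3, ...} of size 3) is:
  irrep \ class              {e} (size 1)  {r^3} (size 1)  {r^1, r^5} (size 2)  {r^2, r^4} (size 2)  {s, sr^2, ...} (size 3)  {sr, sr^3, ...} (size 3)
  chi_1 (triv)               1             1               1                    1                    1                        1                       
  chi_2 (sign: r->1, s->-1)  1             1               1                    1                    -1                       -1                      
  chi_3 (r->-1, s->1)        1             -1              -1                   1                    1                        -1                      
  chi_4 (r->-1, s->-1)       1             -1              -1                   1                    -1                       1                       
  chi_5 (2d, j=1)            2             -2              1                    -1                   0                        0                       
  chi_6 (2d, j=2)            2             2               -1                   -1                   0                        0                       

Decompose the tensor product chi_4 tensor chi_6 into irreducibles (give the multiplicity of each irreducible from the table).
chi_4 tensor chi_6 = chi_5 (all other irreducibles have multiplicity 0).

Details: The character of a tensor product is the pointwise product (chi_4 * chi_6)(C) = chi_4(C) * chi_6(C):
  {e}: (1)*(2), {r^3}: (-1)*(2), {r^1, r^5}: (-1)*(-1), {r^2, r^4}: (1)*(-1), {s, sr^2, ...}: (-1)*(0), {sr, sr^3, ...}: (1)*(0)
so (chi_4 * chi_6) takes values
  {e} -> 2, {r^3} -> -2, {r^1, r^5} -> 1, {r^2, r^4} -> -1, {s, sr^2, ...} -> 0, {sr, sr^3, ...} -> 0.
Now take the inner product of this character with each irreducible chi from the table, <chi_4*chi_6, chi> = (1/12) sum_C |C| (chi_4*chi_6)(C) conj(chi(C)):
  <chi_4*chi_6, chi_1> = (1/12)[1*(2)*conj(1) + 1*(-2)*conj(1) + 2*(1)*conj(1) + 2*(-1)*conj(1) + 3*(0)*conj(1) + 3*(0)*conj(1)]
      = (1/12)[(2) + (-2) + (2) + (-2) + (0) + (0)] = 0/12 = 0
  <chi_4*chi_6, chi_2> = (1/12)[1*(2)*conj(1) + 1*(-2)*conj(1) + 2*(1)*conj(1) + 2*(-1)*conj(1) + 3*(0)*conj(-1) + 3*(0)*conj(-1)]
      = (1/12)[(2) + (-2) + (2) + (-2) + (0) + (0)] = 0/12 = 0
  <chi_4*chi_6, chi_3> = (1/12)[1*(2)*conj(1) + 1*(-2)*conj(-1) + 2*(1)*conj(-1) + 2*(-1)*conj(1) + 3*(0)*conj(1) + 3*(0)*conj(-1)]
      = (1/12)[(2) + (2) + (-2) + (-2) + (0) + (0)] = 0/12 = 0
  <chi_4*chi_6, chi_4> = (1/12)[1*(2)*conj(1) + 1*(-2)*conj(-1) + 2*(1)*conj(-1) + 2*(-1)*conj(1) + 3*(0)*conj(-1) + 3*(0)*conj(1)]
      = (1/12)[(2) + (2) + (-2) + (-2) + (0) + (0)] = 0/12 = 0
  <chi_4*chi_6, chi_5> = (1/12)[1*(2)*conj(2) + 1*(-2)*conj(-2) + 2*(1)*conj(1) + 2*(-1)*conj(-1) + 3*(0)*conj(0) + 3*(0)*conj(0)]
      = (1/12)[(4) + (4) + (2) + (2) + (0) + (0)] = 12/12 = 1
  <chi_4*chi_6, chi_6> = (1/12)[1*(2)*conj(2) + 1*(-2)*conj(2) + 2*(1)*conj(-1) + 2*(-1)*conj(-1) + 3*(0)*conj(0) + 3*(0)*conj(0)]
      = (1/12)[(4) + (-4) + (-2) + (2) + (0) + (0)] = 0/12 = 0
Hence the multiplicities are chi_5: 1. Dimension check: dim(chi_4)*dim(chi_6) = 1*2 = 2 and sum (mult * dim) = 1*2 = 2.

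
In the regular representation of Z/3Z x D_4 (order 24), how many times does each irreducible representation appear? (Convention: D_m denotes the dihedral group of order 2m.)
Each irreducible V_i of dimension d_i appears with multiplicity d_i, i.e. rho_reg = (direct sum over all irreducibles V_i) d_i V_i. The irreducible dimensions for Z/3Z x D_4 are 1, 1, 1, 1, 1, 1, 1, 1, 1, 1, 1, 1, 2, 2, 2: 12 irreducibles of dimension 1, each with multiplicity 1; 3 irreducibles of dimension 2, each with multiplicity 2. Total dimension 12*1*1 + 3*2*2 = 24 = |G|.

Argument: General theorem: in the regular representation of a finite group G, each irreducible appears with multiplicity equal to its dimension. Check: dim(rho_reg) = sum d_i^2 = 1 + 1 + 1 + 1 + 1 + 1 + 1 + 1 + 1 + 1 + 1 + 1 + 4 + 4 + 4 = 24 = |G|.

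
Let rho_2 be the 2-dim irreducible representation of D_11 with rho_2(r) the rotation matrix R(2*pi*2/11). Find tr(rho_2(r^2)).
chi_{rho_2}(r^2) = 2*cos(2*pi*2*2/11) = -2*cos(3*pi/11)

Explanation: rho_2(r^2) is rotation by angle 2*pi*2*2/11, whose trace is 2*cos(2*pi*2*2/11) = -2*cos(3*pi/11).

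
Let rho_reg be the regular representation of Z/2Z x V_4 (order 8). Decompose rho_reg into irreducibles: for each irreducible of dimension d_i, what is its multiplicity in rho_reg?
Each irreducible V_i of dimension d_i appears with multiplicity d_i, i.e. rho_reg = (direct sum over all irreducibles V_i) d_i V_i. The irreducible dimensions for Z/2Z x V_4 are 1, 1, 1, 1, 1, 1, 1, 1: 8 irreducibles of dimension 1, each with multiplicity 1. Total dimension 8*1*1 = 8 = |G|.

Proof sketch: General theorem: in the regular representation of a finite group G, each irreducible appears with multiplicity equal to its dimension. Check: dim(rho_reg) = sum d_i^2 = 1 + 1 + 1 + 1 + 1 + 1 + 1 + 1 = 8 = |G|.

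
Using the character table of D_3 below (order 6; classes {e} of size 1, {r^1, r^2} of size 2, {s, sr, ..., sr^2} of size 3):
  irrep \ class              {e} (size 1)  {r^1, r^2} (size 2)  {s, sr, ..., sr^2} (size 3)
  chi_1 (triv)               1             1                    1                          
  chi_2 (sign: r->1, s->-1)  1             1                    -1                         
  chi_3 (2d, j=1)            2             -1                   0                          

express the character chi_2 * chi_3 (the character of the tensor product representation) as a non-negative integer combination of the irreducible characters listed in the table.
chi_2 tensor chi_3 = chi_3 (all other irreducibles have multiplicity 0).

Working: The character of a tensor product is the pointwise product (chi_2 * chi_3)(C) = chi_2(C) * chi_3(C):
  {e}: (1)*(2), {r^1, r^2}: (1)*(-1), {s, sr, ..., sr^2}: (-1)*(0)
so (chi_2 * chi_3) takes values
  {e} -> 2, {r^1, r^2} -> -1, {s, sr, ..., sr^2} -> 0.
Now take the inner product of this character with each irreducible chi from the table, <chi_2*chi_3, chi> = (1/6) sum_C |C| (chi_2*chi_3)(C) conj(chi(C)):
  <chi_2*chi_3, chi_1> = (1/6)[1*(2)*conj(1) + 2*(-1)*conj(1) + 3*(0)*conj(1)]
      = (1/6)[(2) + (-2) + (0)] = 0/6 = 0
  <chi_2*chi_3, chi_2> = (1/6)[1*(2)*conj(1) + 2*(-1)*conj(1) + 3*(0)*conj(-1)]
      = (1/6)[(2) + (-2) + (0)] = 0/6 = 0
  <chi_2*chi_3, chi_3> = (1/6)[1*(2)*conj(2) + 2*(-1)*conj(-1) + 3*(0)*conj(0)]
      = (1/6)[(4) + (2) + (0)] = 6/6 = 1
Hence the multiplicities are chi_3: 1. Dimension check: dim(chi_2)*dim(chi_3) = 1*2 = 2 and sum (mult * dim) = 1*2 = 2.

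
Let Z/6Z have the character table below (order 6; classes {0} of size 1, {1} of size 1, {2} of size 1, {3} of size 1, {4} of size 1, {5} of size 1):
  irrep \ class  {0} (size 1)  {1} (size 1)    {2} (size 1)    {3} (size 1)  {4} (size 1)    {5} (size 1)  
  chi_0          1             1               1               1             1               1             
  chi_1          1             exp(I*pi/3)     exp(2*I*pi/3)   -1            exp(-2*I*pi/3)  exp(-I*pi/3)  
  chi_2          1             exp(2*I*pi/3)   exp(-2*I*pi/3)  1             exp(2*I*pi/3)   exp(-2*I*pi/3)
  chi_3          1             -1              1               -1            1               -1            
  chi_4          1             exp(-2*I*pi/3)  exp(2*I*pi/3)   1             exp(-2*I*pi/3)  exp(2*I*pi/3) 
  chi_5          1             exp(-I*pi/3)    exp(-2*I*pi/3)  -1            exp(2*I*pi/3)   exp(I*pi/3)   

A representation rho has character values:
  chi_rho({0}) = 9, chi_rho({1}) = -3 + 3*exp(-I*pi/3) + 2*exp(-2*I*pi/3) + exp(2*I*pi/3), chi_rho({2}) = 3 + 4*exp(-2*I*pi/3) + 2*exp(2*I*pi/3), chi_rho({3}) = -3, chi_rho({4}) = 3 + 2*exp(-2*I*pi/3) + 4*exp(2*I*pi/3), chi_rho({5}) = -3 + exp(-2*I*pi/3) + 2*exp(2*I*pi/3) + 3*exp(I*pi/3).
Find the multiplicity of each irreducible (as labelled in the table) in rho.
Multiplicities: chi_0: 0, chi_1: 0, chi_2: 1, chi_3: 3, chi_4: 2, chi_5: 3.

Reasoning: Use <chi_rho, chi> = (1/|G|) sum_C |C| * chi_rho(C) * conj(chi(C)) with |G| = 6 for each irreducible chi in the table:
  <chi_rho, chi_0> = (1/6)[1*(9)*conj(1) + 1*(-3 + 3*exp(-I*pi/3) + 2*exp(-2*I*pi/3) + exp(2*I*pi/3))*conj(1) + 1*(3 + 4*exp(-2*I*pi/3) + 2*exp(2*I*pi/3))*conj(1) + 1*(-3)*conj(1) + 1*(3 + 2*exp(-2*I*pi/3) + 4*exp(2*I*pi/3))*conj(1) + 1*(-3 + exp(-2*I*pi/3) + 2*exp(2*I*pi/3) + 3*exp(I*pi/3))*conj(1)]
      = (1/6)[(9) + (-3 + 3*exp(-I*pi/3) + 2*exp(-2*I*pi/3) + exp(2*I*pi/3)) + (3 + 4*exp(-2*I*pi/3) + 2*exp(2*I*pi/3)) + (-3) + (3 + 2*exp(-2*I*pi/3) + 4*exp(2*I*pi/3)) + (-3 + exp(-2*I*pi/3) + 2*exp(2*I*pi/3) + 3*exp(I*pi/3))] = 0/6 = 0
  <chi_rho, chi_1> = (1/6)[1*(9)*conj(1) + 1*(-3 + 3*exp(-I*pi/3) + 2*exp(-2*I*pi/3) + exp(2*I*pi/3))*conj(exp(I*pi/3)) + 1*(3 + 4*exp(-2*I*pi/3) + 2*exp(2*I*pi/3))*conj(exp(2*I*pi/3)) + 1*(-3)*conj(-1) + 1*(3 + 2*exp(-2*I*pi/3) + 4*exp(2*I*pi/3))*conj(exp(-2*I*pi/3)) + 1*(-3 + exp(-2*I*pi/3) + 2*exp(2*I*pi/3) + 3*exp(I*pi/3))*conj(exp(-I*pi/3))]
      = (1/6)[(9) + (-2 + 3*exp(-2*I*pi/3) + exp(I*pi/3) - 3*exp(-I*pi/3)) + (2 + 3*exp(-2*I*pi/3) + 4*exp(2*I*pi/3)) + (3) + (2 + 4*exp(-2*I*pi/3) + 3*exp(2*I*pi/3)) + (-2 - 3*exp(I*pi/3) + exp(-I*pi/3) + 3*exp(2*I*pi/3))] = 0/6 = 0
  <chi_rho, chi_2> = (1/6)[1*(9)*conj(1) + 1*(-3 + 3*exp(-I*pi/3) + 2*exp(-2*I*pi/3) + exp(2*I*pi/3))*conj(exp(2*I*pi/3)) + 1*(3 + 4*exp(-2*I*pi/3) + 2*exp(2*I*pi/3))*conj(exp(-2*I*pi/3)) + 1*(-3)*conj(1) + 1*(3 + 2*exp(-2*I*pi/3) + 4*exp(2*I*pi/3))*conj(exp(2*I*pi/3)) + 1*(-3 + exp(-2*I*pi/3) + 2*exp(2*I*pi/3) + 3*exp(I*pi/3))*conj(exp(-2*I*pi/3))]
      = (1/6)[(9) + (-2 + 2*exp(2*I*pi/3) - 3*exp(-2*I*pi/3)) + (4 + 2*exp(-2*I*pi/3) + 3*exp(2*I*pi/3)) + (-3) + (4 + 3*exp(-2*I*pi/3) + 2*exp(2*I*pi/3)) + (-2 - 3*exp(2*I*pi/3) + 2*exp(-2*I*pi/3))] = 6/6 = 1
  <chi_rho, chi_3> = (1/6)[1*(9)*conj(1) + 1*(-3 + 3*exp(-I*pi/3) + 2*exp(-2*I*pi/3) + exp(2*I*pi/3))*conj(-1) + 1*(3 + 4*exp(-2*I*pi/3) + 2*exp(2*I*pi/3))*conj(1) + 1*(-3)*conj(-1) + 1*(3 + 2*exp(-2*I*pi/3) + 4*exp(2*I*pi/3))*conj(1) + 1*(-3 + exp(-2*I*pi/3) + 2*exp(2*I*pi/3) + 3*exp(I*pi/3))*conj(-1)]
      = (1/6)[(9) + (3 - exp(2*I*pi/3) - 2*exp(-2*I*pi/3) - 3*exp(-I*pi/3)) + (3 + 4*exp(-2*I*pi/3) + 2*exp(2*I*pi/3)) + (3) + (3 + 2*exp(-2*I*pi/3) + 4*exp(2*I*pi/3)) + (3 - 3*exp(I*pi/3) - 2*exp(2*I*pi/3) - exp(-2*I*pi/3))] = 18/6 = 3
  <chi_rho, chi_4> = (1/6)[1*(9)*conj(1) + 1*(-3 + 3*exp(-I*pi/3) + 2*exp(-2*I*pi/3) + exp(2*I*pi/3))*conj(exp(-2*I*pi/3)) + 1*(3 + 4*exp(-2*I*pi/3) + 2*exp(2*I*pi/3))*conj(exp(2*I*pi/3)) + 1*(-3)*conj(1) + 1*(3 + 2*exp(-2*I*pi/3) + 4*exp(2*I*pi/3))*conj(exp(-2*I*pi/3)) + 1*(-3 + exp(-2*I*pi/3) + 2*exp(2*I*pi/3) + 3*exp(I*pi/3))*conj(exp(2*I*pi/3))]
      = (1/6)[(9) + (2 - 3*exp(2*I*pi/3) + exp(-2*I*pi/3) + 3*exp(I*pi/3)) + (2 + 3*exp(-2*I*pi/3) + 4*exp(2*I*pi/3)) + (-3) + (2 + 4*exp(-2*I*pi/3) + 3*exp(2*I*pi/3)) + (2 + 3*exp(-I*pi/3) + exp(2*I*pi/3) - 3*exp(-2*I*pi/3))] = 12/6 = 2
  <chi_rho, chi_5> = (1/6)[1*(9)*conj(1) + 1*(-3 + 3*exp(-I*pi/3) + 2*exp(-2*I*pi/3) + exp(2*I*pi/3))*conj(exp(-I*pi/3)) + 1*(3 + 4*exp(-2*I*pi/3) + 2*exp(2*I*pi/3))*conj(exp(-2*I*pi/3)) + 1*(-3)*conj(-1) + 1*(3 + 2*exp(-2*I*pi/3) + 4*exp(2*I*pi/3))*conj(exp(2*I*pi/3)) + 1*(-3 + exp(-2*I*pi/3) + 2*exp(2*I*pi/3) + 3*exp(I*pi/3))*conj(exp(I*pi/3))]
      = (1/6)[(9) + (2 - 3*exp(I*pi/3) + 2*exp(-I*pi/3)) + (4 + 2*exp(-2*I*pi/3) + 3*exp(2*I*pi/3)) + (3) + (4 + 3*exp(-2*I*pi/3) + 2*exp(2*I*pi/3)) + (2 + 2*exp(I*pi/3) - 3*exp(-I*pi/3))] = 18/6 = 3
(Exp terms are combined using exp(i*s)*conj(exp(i*t)) = exp(i*(s-t)), and sums of them are collapsed using the identity that for every m > 1 the m distinct m-th roots of unity sum to 0, e.g. 1 + exp(2*I*pi/3) + exp(-2*I*pi/3) = 0.)
Dimension check: dim(rho) = sum (mult * dim) = 0*1 + 0*1 + 1*1 + 3*1 + 2*1 + 3*1 = 9 = chi_rho(e) = 9.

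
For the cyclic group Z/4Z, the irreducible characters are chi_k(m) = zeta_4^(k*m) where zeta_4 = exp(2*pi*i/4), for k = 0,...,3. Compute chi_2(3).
chi_2(3) = zeta_4^6 = -1

Working: chi_2(3) = zeta_4^(2*3) = zeta_4^6. Since zeta_4^4 = 1, this equals zeta_4^2 = exp(2*pi*i*2/4) = -1.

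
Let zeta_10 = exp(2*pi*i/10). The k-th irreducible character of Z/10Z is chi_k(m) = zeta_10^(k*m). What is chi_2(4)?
chi_2(4) = zeta_10^8 = exp(-2*I*pi/5)

Justification: chi_2(4) = zeta_10^(2*4) = zeta_10^8. Since zeta_10^10 = 1, this equals zeta_10^8 = exp(2*pi*i*8/10) = exp(-2*I*pi/5).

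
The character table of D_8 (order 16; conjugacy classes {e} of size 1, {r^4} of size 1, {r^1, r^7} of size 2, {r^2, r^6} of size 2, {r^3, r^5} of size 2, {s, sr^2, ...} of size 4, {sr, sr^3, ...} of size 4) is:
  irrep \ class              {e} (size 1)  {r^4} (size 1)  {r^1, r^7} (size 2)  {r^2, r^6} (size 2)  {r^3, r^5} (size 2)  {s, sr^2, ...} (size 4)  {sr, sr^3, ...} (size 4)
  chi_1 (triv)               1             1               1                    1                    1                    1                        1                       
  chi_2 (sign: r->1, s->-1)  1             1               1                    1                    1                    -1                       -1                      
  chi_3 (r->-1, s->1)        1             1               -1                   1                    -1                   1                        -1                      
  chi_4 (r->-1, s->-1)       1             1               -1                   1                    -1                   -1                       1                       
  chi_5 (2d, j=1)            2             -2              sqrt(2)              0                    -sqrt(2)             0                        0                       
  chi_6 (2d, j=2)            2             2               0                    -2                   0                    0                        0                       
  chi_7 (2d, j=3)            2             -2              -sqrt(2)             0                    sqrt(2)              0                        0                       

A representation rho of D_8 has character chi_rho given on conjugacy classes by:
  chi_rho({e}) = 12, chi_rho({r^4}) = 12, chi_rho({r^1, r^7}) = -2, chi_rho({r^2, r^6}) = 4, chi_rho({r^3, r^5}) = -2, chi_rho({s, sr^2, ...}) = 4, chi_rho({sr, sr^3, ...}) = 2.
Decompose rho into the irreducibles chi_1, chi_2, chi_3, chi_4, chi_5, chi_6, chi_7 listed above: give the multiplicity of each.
Multiplicities: chi_1: 3, chi_2: 0, chi_3: 3, chi_4: 2, chi_5: 0, chi_6: 2, chi_7: 0.

Derivation: Use <chi_rho, chi> = (1/|G|) sum_C |C| * chi_rho(C) * conj(chi(C)) with |G| = 16 for each irreducible chi in the table:
  <chi_rho, chi_1> = (1/16)[1*(12)*conj(1) + 1*(12)*conj(1) + 2*(-2)*conj(1) + 2*(4)*conj(1) + 2*(-2)*conj(1) + 4*(4)*conj(1) + 4*(2)*conj(1)]
      = (1/16)[(12) + (12) + (-4) + (8) + (-4) + (16) + (8)] = 48/16 = 3
  <chi_rho, chi_2> = (1/16)[1*(12)*conj(1) + 1*(12)*conj(1) + 2*(-2)*conj(1) + 2*(4)*conj(1) + 2*(-2)*conj(1) + 4*(4)*conj(-1) + 4*(2)*conj(-1)]
      = (1/16)[(12) + (12) + (-4) + (8) + (-4) + (-16) + (-8)] = 0/16 = 0
  <chi_rho, chi_3> = (1/16)[1*(12)*conj(1) + 1*(12)*conj(1) + 2*(-2)*conj(-1) + 2*(4)*conj(1) + 2*(-2)*conj(-1) + 4*(4)*conj(1) + 4*(2)*conj(-1)]
      = (1/16)[(12) + (12) + (4) + (8) + (4) + (16) + (-8)] = 48/16 = 3
  <chi_rho, chi_4> = (1/16)[1*(12)*conj(1) + 1*(12)*conj(1) + 2*(-2)*conj(-1) + 2*(4)*conj(1) + 2*(-2)*conj(-1) + 4*(4)*conj(-1) + 4*(2)*conj(1)]
      = (1/16)[(12) + (12) + (4) + (8) + (4) + (-16) + (8)] = 32/16 = 2
  <chi_rho, chi_5> = (1/16)[1*(12)*conj(2) + 1*(12)*conj(-2) + 2*(-2)*conj(sqrt(2)) + 2*(4)*conj(0) + 2*(-2)*conj(-sqrt(2)) + 4*(4)*conj(0) + 4*(2)*conj(0)]
      = (1/16)[(24) + (-24) + (-4*sqrt(2)) + (0) + (4*sqrt(2)) + (0) + (0)] = 0/16 = 0
  <chi_rho, chi_6> = (1/16)[1*(12)*conj(2) + 1*(12)*conj(2) + 2*(-2)*conj(0) + 2*(4)*conj(-2) + 2*(-2)*conj(0) + 4*(4)*conj(0) + 4*(2)*conj(0)]
      = (1/16)[(24) + (24) + (0) + (-16) + (0) + (0) + (0)] = 32/16 = 2
  <chi_rho, chi_7> = (1/16)[1*(12)*conj(2) + 1*(12)*conj(-2) + 2*(-2)*conj(-sqrt(2)) + 2*(4)*conj(0) + 2*(-2)*conj(sqrt(2)) + 4*(4)*conj(0) + 4*(2)*conj(0)]
      = (1/16)[(24) + (-24) + (4*sqrt(2)) + (0) + (-4*sqrt(2)) + (0) + (0)] = 0/16 = 0
Dimension check: dim(rho) = sum (mult * dim) = 3*1 + 0*1 + 3*1 + 2*1 + 0*2 + 2*2 + 0*2 = 12 = chi_rho(e) = 12.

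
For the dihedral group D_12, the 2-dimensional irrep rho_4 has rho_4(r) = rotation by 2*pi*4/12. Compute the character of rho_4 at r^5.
chi_{rho_4}(r^5) = 2*cos(2*pi*4*5/12) = -1

Derivation: rho_4(r^5) is rotation by angle 2*pi*4*5/12, whose trace is 2*cos(2*pi*4*5/12) = -1.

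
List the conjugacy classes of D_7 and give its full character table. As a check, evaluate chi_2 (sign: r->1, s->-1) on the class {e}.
Conjugacy classes: {e} of size 1, {r^1, r^6} of size 2, {r^2, r^5} of size 2, {r^3, r^4} of size 2, {s, sr, ..., sr^6} of size 7.
Character table:
  irrep \ class              {e} (size 1)  {r^1, r^6} (size 2)  {r^2, r^5} (size 2)  {r^3, r^4} (size 2)  {s, sr, ..., sr^6} (size 7)
  chi_1 (triv)               1             1                    1                    1                    1                          
  chi_2 (sign: r->1, s->-1)  1             1                    1                    1                    -1                         
  chi_3 (2d, j=1)            2             2*cos(2*pi/7)        -2*cos(3*pi/7)       -2*cos(pi/7)         0                          
  chi_4 (2d, j=2)            2             -2*cos(3*pi/7)       -2*cos(pi/7)         2*cos(2*pi/7)        0                          
  chi_5 (2d, j=3)            2             -2*cos(pi/7)         2*cos(2*pi/7)        -2*cos(3*pi/7)       0                          

Spot check: chi_2 (sign: r->1, s->-1) on {e} = 1.

Explanation: D_7 has order 2*7 = 14 with 5 conjugacy classes, hence 5 irreducibles. Sum of squared dims 1 + 1 + 4 + 4 + 4 = 14 = |G|. Linear characters come from the abelianisation; the 2-dimensional irreps have character r^k -> 2*cos(2*pi*j*k/7), reflections -> 0.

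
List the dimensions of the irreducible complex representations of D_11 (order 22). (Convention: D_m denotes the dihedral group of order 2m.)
Dimensions: 1, 1, 2, 2, 2, 2, 2

Reasoning: There are 7 irreducibles (= number of conjugacy classes). Their dimensions d_i satisfy sum d_i^2 = |G| = 22: 1 + 1 + 4 + 4 + 4 + 4 + 4 = 22.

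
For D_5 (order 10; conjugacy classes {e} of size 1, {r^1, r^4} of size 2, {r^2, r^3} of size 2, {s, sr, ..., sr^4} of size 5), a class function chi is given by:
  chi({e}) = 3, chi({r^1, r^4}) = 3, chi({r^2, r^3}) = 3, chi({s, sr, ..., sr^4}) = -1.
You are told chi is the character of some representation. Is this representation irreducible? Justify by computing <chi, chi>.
Not irreducible (reducible): <chi, chi> = 5 > 1.

Why: <chi, chi> = (1/|G|) sum_C |C| * |chi(C)|^2 = (1/10)[1*|3|^2 + 2*|3|^2 + 2*|3|^2 + 5*|-1|^2]
  = (1/10)[(9) + (18) + (18) + (5)] = 50/10 = 5.
A character is irreducible iff <chi, chi> = 1, so this representation is reducible.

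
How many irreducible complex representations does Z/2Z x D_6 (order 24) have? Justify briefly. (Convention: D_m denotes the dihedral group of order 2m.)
12

Reasoning: The number of irreducible complex representations of a finite group equals its number of conjugacy classes. For a direct product, #classes(G x H) = #classes(G) * #classes(H). Z/2Z has 2 classes (abelian), D_6 has 6 classes, so 2 * 6 = 12, so Z/2Z x D_6 (order 24) has exactly 12 irreducible complex representations.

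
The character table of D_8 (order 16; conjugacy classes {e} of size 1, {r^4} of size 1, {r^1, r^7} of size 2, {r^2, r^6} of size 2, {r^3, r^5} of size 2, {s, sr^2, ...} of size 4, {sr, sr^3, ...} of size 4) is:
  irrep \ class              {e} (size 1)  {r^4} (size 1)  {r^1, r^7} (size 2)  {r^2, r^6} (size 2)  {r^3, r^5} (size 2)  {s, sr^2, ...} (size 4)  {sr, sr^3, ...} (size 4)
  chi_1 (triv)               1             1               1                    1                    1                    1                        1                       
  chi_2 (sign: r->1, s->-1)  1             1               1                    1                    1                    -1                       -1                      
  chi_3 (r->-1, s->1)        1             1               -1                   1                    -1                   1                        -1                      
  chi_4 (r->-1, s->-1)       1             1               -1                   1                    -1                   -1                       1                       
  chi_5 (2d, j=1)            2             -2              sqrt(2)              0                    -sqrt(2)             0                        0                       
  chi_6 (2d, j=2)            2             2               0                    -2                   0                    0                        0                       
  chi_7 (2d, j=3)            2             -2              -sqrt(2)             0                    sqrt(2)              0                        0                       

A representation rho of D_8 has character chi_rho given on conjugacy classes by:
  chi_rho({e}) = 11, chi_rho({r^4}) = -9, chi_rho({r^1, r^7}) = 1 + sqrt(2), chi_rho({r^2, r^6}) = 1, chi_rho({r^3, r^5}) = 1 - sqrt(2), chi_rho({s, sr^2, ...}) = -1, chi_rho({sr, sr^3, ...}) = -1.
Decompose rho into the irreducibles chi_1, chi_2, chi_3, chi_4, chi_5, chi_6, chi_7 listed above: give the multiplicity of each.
Multiplicities: chi_1: 0, chi_2: 1, chi_3: 0, chi_4: 0, chi_5: 3, chi_6: 0, chi_7: 2.

Details: Use <chi_rho, chi> = (1/|G|) sum_C |C| * chi_rho(C) * conj(chi(C)) with |G| = 16 for each irreducible chi in the table:
  <chi_rho, chi_1> = (1/16)[1*(11)*conj(1) + 1*(-9)*conj(1) + 2*(1 + sqrt(2))*conj(1) + 2*(1)*conj(1) + 2*(1 - sqrt(2))*conj(1) + 4*(-1)*conj(1) + 4*(-1)*conj(1)]
      = (1/16)[(11) + (-9) + (2 + 2*sqrt(2)) + (2) + (2 - 2*sqrt(2)) + (-4) + (-4)] = 0/16 = 0
  <chi_rho, chi_2> = (1/16)[1*(11)*conj(1) + 1*(-9)*conj(1) + 2*(1 + sqrt(2))*conj(1) + 2*(1)*conj(1) + 2*(1 - sqrt(2))*conj(1) + 4*(-1)*conj(-1) + 4*(-1)*conj(-1)]
      = (1/16)[(11) + (-9) + (2 + 2*sqrt(2)) + (2) + (2 - 2*sqrt(2)) + (4) + (4)] = 16/16 = 1
  <chi_rho, chi_3> = (1/16)[1*(11)*conj(1) + 1*(-9)*conj(1) + 2*(1 + sqrt(2))*conj(-1) + 2*(1)*conj(1) + 2*(1 - sqrt(2))*conj(-1) + 4*(-1)*conj(1) + 4*(-1)*conj(-1)]
      = (1/16)[(11) + (-9) + (-2*sqrt(2) - 2) + (2) + (-2 + 2*sqrt(2)) + (-4) + (4)] = 0/16 = 0
  <chi_rho, chi_4> = (1/16)[1*(11)*conj(1) + 1*(-9)*conj(1) + 2*(1 + sqrt(2))*conj(-1) + 2*(1)*conj(1) + 2*(1 - sqrt(2))*conj(-1) + 4*(-1)*conj(-1) + 4*(-1)*conj(1)]
      = (1/16)[(11) + (-9) + (-2*sqrt(2) - 2) + (2) + (-2 + 2*sqrt(2)) + (4) + (-4)] = 0/16 = 0
  <chi_rho, chi_5> = (1/16)[1*(11)*conj(2) + 1*(-9)*conj(-2) + 2*(1 + sqrt(2))*conj(sqrt(2)) + 2*(1)*conj(0) + 2*(1 - sqrt(2))*conj(-sqrt(2)) + 4*(-1)*conj(0) + 4*(-1)*conj(0)]
      = (1/16)[(22) + (18) + (2*sqrt(2) + 4) + (0) + (4 - 2*sqrt(2)) + (0) + (0)] = 48/16 = 3
  <chi_rho, chi_6> = (1/16)[1*(11)*conj(2) + 1*(-9)*conj(2) + 2*(1 + sqrt(2))*conj(0) + 2*(1)*conj(-2) + 2*(1 - sqrt(2))*conj(0) + 4*(-1)*conj(0) + 4*(-1)*conj(0)]
      = (1/16)[(22) + (-18) + (0) + (-4) + (0) + (0) + (0)] = 0/16 = 0
  <chi_rho, chi_7> = (1/16)[1*(11)*conj(2) + 1*(-9)*conj(-2) + 2*(1 + sqrt(2))*conj(-sqrt(2)) + 2*(1)*conj(0) + 2*(1 - sqrt(2))*conj(sqrt(2)) + 4*(-1)*conj(0) + 4*(-1)*conj(0)]
      = (1/16)[(22) + (18) + (-4 - 2*sqrt(2)) + (0) + (-4 + 2*sqrt(2)) + (0) + (0)] = 32/16 = 2
Dimension check: dim(rho) = sum (mult * dim) = 0*1 + 1*1 + 0*1 + 0*1 + 3*2 + 0*2 + 2*2 = 11 = chi_rho(e) = 11.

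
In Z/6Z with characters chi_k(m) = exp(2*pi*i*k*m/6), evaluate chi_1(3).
chi_1(3) = zeta_6^3 = -1

Argument: chi_1(3) = zeta_6^(1*3) = zeta_6^3. Since zeta_6^6 = 1, this equals zeta_6^3 = exp(2*pi*i*3/6) = -1.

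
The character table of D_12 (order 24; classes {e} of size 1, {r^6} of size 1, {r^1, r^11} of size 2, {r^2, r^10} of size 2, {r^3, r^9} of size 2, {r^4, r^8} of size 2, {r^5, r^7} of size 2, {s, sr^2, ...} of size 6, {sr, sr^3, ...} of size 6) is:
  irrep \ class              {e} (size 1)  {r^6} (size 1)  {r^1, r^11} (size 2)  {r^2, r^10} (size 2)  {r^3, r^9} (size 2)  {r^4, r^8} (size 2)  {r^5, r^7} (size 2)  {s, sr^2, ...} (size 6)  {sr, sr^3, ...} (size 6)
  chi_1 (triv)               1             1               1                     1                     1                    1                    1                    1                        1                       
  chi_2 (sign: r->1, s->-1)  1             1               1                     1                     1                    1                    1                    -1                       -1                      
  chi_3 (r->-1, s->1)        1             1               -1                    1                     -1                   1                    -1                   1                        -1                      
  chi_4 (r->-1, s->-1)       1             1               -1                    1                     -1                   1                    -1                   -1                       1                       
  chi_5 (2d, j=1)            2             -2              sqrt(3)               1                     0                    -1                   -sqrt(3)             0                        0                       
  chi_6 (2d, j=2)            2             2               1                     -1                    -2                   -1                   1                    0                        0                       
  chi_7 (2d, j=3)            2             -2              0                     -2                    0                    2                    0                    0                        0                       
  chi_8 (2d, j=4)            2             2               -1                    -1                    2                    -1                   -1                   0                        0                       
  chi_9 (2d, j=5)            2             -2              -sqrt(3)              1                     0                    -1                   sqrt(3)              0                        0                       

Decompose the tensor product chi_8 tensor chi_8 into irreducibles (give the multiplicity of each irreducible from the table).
chi_8 tensor chi_8 = chi_1 + chi_2 + chi_8 (all other irreducibles have multiplicity 0).

Working: The character of a tensor product is the pointwise product (chi_8 * chi_8)(C) = chi_8(C) * chi_8(C):
  {e}: (2)*(2), {r^6}: (2)*(2), {r^1, r^11}: (-1)*(-1), {r^2, r^10}: (-1)*(-1), {r^3, r^9}: (2)*(2), {r^4, r^8}: (-1)*(-1), {r^5, r^7}: (-1)*(-1), {s, sr^2, ...}: (0)*(0), {sr, sr^3, ...}: (0)*(0)
so (chi_8 * chi_8) takes values
  {e} -> 4, {r^6} -> 4, {r^1, r^11} -> 1, {r^2, r^10} -> 1, {r^3, r^9} -> 4, {r^4, r^8} -> 1, {r^5, r^7} -> 1, {s, sr^2, ...} -> 0, {sr, sr^3, ...} -> 0.
Now take the inner product of this character with each irreducible chi from the table, <chi_8*chi_8, chi> = (1/24) sum_C |C| (chi_8*chi_8)(C) conj(chi(C)):
  <chi_8*chi_8, chi_1> = (1/24)[1*(4)*conj(1) + 1*(4)*conj(1) + 2*(1)*conj(1) + 2*(1)*conj(1) + 2*(4)*conj(1) + 2*(1)*conj(1) + 2*(1)*conj(1) + 6*(0)*conj(1) + 6*(0)*conj(1)]
      = (1/24)[(4) + (4) + (2) + (2) + (8) + (2) + (2) + (0) + (0)] = 24/24 = 1
  <chi_8*chi_8, chi_2> = (1/24)[1*(4)*conj(1) + 1*(4)*conj(1) + 2*(1)*conj(1) + 2*(1)*conj(1) + 2*(4)*conj(1) + 2*(1)*conj(1) + 2*(1)*conj(1) + 6*(0)*conj(-1) + 6*(0)*conj(-1)]
      = (1/24)[(4) + (4) + (2) + (2) + (8) + (2) + (2) + (0) + (0)] = 24/24 = 1
  <chi_8*chi_8, chi_3> = (1/24)[1*(4)*conj(1) + 1*(4)*conj(1) + 2*(1)*conj(-1) + 2*(1)*conj(1) + 2*(4)*conj(-1) + 2*(1)*conj(1) + 2*(1)*conj(-1) + 6*(0)*conj(1) + 6*(0)*conj(-1)]
      = (1/24)[(4) + (4) + (-2) + (2) + (-8) + (2) + (-2) + (0) + (0)] = 0/24 = 0
  <chi_8*chi_8, chi_4> = (1/24)[1*(4)*conj(1) + 1*(4)*conj(1) + 2*(1)*conj(-1) + 2*(1)*conj(1) + 2*(4)*conj(-1) + 2*(1)*conj(1) + 2*(1)*conj(-1) + 6*(0)*conj(-1) + 6*(0)*conj(1)]
      = (1/24)[(4) + (4) + (-2) + (2) + (-8) + (2) + (-2) + (0) + (0)] = 0/24 = 0
  <chi_8*chi_8, chi_5> = (1/24)[1*(4)*conj(2) + 1*(4)*conj(-2) + 2*(1)*conj(sqrt(3)) + 2*(1)*conj(1) + 2*(4)*conj(0) + 2*(1)*conj(-1) + 2*(1)*conj(-sqrt(3)) + 6*(0)*conj(0) + 6*(0)*conj(0)]
      = (1/24)[(8) + (-8) + (2*sqrt(3)) + (2) + (0) + (-2) + (-2*sqrt(3)) + (0) + (0)] = 0/24 = 0
  <chi_8*chi_8, chi_6> = (1/24)[1*(4)*conj(2) + 1*(4)*conj(2) + 2*(1)*conj(1) + 2*(1)*conj(-1) + 2*(4)*conj(-2) + 2*(1)*conj(-1) + 2*(1)*conj(1) + 6*(0)*conj(0) + 6*(0)*conj(0)]
      = (1/24)[(8) + (8) + (2) + (-2) + (-16) + (-2) + (2) + (0) + (0)] = 0/24 = 0
  <chi_8*chi_8, chi_7> = (1/24)[1*(4)*conj(2) + 1*(4)*conj(-2) + 2*(1)*conj(0) + 2*(1)*conj(-2) + 2*(4)*conj(0) + 2*(1)*conj(2) + 2*(1)*conj(0) + 6*(0)*conj(0) + 6*(0)*conj(0)]
      = (1/24)[(8) + (-8) + (0) + (-4) + (0) + (4) + (0) + (0) + (0)] = 0/24 = 0
  <chi_8*chi_8, chi_8> = (1/24)[1*(4)*conj(2) + 1*(4)*conj(2) + 2*(1)*conj(-1) + 2*(1)*conj(-1) + 2*(4)*conj(2) + 2*(1)*conj(-1) + 2*(1)*conj(-1) + 6*(0)*conj(0) + 6*(0)*conj(0)]
      = (1/24)[(8) + (8) + (-2) + (-2) + (16) + (-2) + (-2) + (0) + (0)] = 24/24 = 1
  <chi_8*chi_8, chi_9> = (1/24)[1*(4)*conj(2) + 1*(4)*conj(-2) + 2*(1)*conj(-sqrt(3)) + 2*(1)*conj(1) + 2*(4)*conj(0) + 2*(1)*conj(-1) + 2*(1)*conj(sqrt(3)) + 6*(0)*conj(0) + 6*(0)*conj(0)]
      = (1/24)[(8) + (-8) + (-2*sqrt(3)) + (2) + (0) + (-2) + (2*sqrt(3)) + (0) + (0)] = 0/24 = 0
Hence the multiplicities are chi_1: 1, chi_2: 1, chi_8: 1. Dimension check: dim(chi_8)*dim(chi_8) = 2*2 = 4 and sum (mult * dim) = 1*1 + 1*1 + 1*2 = 4.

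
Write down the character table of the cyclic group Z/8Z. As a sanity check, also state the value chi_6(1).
Character table of Z/8Z (irreps indexed chi_0,...,chi_7 with chi_k(m) = zeta_8^(k*m), zeta_8 = exp(2*pi*i/8)):
  irrep \ class  {0} (size 1)  {1} (size 1)    {2} (size 1)  {3} (size 1)    {4} (size 1)  {5} (size 1)    {6} (size 1)  {7} (size 1)  
  chi_0          1             1               1             1               1             1               1             1             
  chi_1          1             exp(I*pi/4)     I             exp(3*I*pi/4)   -1            exp(-3*I*pi/4)  -I            exp(-I*pi/4)  
  chi_2          1             I               -1            -I              1             I               -1            -I            
  chi_3          1             exp(3*I*pi/4)   -I            exp(I*pi/4)     -1            exp(-I*pi/4)    I             exp(-3*I*pi/4)
  chi_4          1             -1              1             -1              1             -1              1             -1            
  chi_5          1             exp(-3*I*pi/4)  I             exp(-I*pi/4)    -1            exp(I*pi/4)     -I            exp(3*I*pi/4) 
  chi_6          1             -I              -1            I               1             -I              -1            I             
  chi_7          1             exp(-I*pi/4)    -I            exp(-3*I*pi/4)  -1            exp(3*I*pi/4)   I             exp(I*pi/4)   

Spot check: chi_6(1) = zeta_8^(6*1) = zeta_8^6 = -I.

Explanation: Z/8Z is abelian, so all 8 irreducible complex representations are 1-dimensional. They are given by chi_k(m) = zeta_8^(k*m) for k = 0,...,7. Row orthogonality: sum_m chi_k(m) conj(chi_l(m)) = 8 * [k = l].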